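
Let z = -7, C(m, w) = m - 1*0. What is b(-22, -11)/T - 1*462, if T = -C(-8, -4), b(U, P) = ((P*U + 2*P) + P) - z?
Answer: -435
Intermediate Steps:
C(m, w) = m (C(m, w) = m + 0 = m)
b(U, P) = 7 + 3*P + P*U (b(U, P) = ((P*U + 2*P) + P) - 1*(-7) = ((2*P + P*U) + P) + 7 = (3*P + P*U) + 7 = 7 + 3*P + P*U)
T = 8 (T = -1*(-8) = 8)
b(-22, -11)/T - 1*462 = (7 + 3*(-11) - 11*(-22))/8 - 1*462 = (7 - 33 + 242)*(⅛) - 462 = 216*(⅛) - 462 = 27 - 462 = -435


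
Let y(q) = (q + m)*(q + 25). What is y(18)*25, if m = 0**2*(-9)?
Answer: 19350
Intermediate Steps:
m = 0 (m = 0*(-9) = 0)
y(q) = q*(25 + q) (y(q) = (q + 0)*(q + 25) = q*(25 + q))
y(18)*25 = (18*(25 + 18))*25 = (18*43)*25 = 774*25 = 19350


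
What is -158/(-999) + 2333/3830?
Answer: 2935807/3826170 ≈ 0.76730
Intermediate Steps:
-158/(-999) + 2333/3830 = -158*(-1/999) + 2333*(1/3830) = 158/999 + 2333/3830 = 2935807/3826170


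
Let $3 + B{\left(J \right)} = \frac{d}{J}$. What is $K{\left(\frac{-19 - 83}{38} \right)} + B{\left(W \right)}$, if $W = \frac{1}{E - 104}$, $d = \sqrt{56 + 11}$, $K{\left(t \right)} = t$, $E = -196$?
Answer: $- \frac{108}{19} - 300 \sqrt{67} \approx -2461.3$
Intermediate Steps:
$d = \sqrt{67} \approx 8.1853$
$W = - \frac{1}{300}$ ($W = \frac{1}{-196 - 104} = \frac{1}{-300} = - \frac{1}{300} \approx -0.0033333$)
$B{\left(J \right)} = -3 + \frac{\sqrt{67}}{J}$
$K{\left(\frac{-19 - 83}{38} \right)} + B{\left(W \right)} = \frac{-19 - 83}{38} + \left(-3 + \frac{\sqrt{67}}{- \frac{1}{300}}\right) = \left(-19 - 83\right) \frac{1}{38} + \left(-3 + \sqrt{67} \left(-300\right)\right) = \left(-102\right) \frac{1}{38} - \left(3 + 300 \sqrt{67}\right) = - \frac{51}{19} - \left(3 + 300 \sqrt{67}\right) = - \frac{108}{19} - 300 \sqrt{67}$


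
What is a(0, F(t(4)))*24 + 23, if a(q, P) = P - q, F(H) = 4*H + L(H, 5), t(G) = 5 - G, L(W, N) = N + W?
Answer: 263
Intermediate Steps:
F(H) = 5 + 5*H (F(H) = 4*H + (5 + H) = 5 + 5*H)
a(0, F(t(4)))*24 + 23 = ((5 + 5*(5 - 1*4)) - 1*0)*24 + 23 = ((5 + 5*(5 - 4)) + 0)*24 + 23 = ((5 + 5*1) + 0)*24 + 23 = ((5 + 5) + 0)*24 + 23 = (10 + 0)*24 + 23 = 10*24 + 23 = 240 + 23 = 263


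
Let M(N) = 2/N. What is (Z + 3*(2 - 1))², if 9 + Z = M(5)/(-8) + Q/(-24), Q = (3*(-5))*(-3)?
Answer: 100489/1600 ≈ 62.806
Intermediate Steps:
Q = 45 (Q = -15*(-3) = 45)
Z = -437/40 (Z = -9 + ((2/5)/(-8) + 45/(-24)) = -9 + ((2*(⅕))*(-⅛) + 45*(-1/24)) = -9 + ((⅖)*(-⅛) - 15/8) = -9 + (-1/20 - 15/8) = -9 - 77/40 = -437/40 ≈ -10.925)
(Z + 3*(2 - 1))² = (-437/40 + 3*(2 - 1))² = (-437/40 + 3*1)² = (-437/40 + 3)² = (-317/40)² = 100489/1600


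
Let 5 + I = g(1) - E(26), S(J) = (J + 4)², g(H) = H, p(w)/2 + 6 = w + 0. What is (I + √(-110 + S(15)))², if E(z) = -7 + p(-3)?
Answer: (21 + √251)² ≈ 1357.4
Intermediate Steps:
p(w) = -12 + 2*w (p(w) = -12 + 2*(w + 0) = -12 + 2*w)
S(J) = (4 + J)²
E(z) = -25 (E(z) = -7 + (-12 + 2*(-3)) = -7 + (-12 - 6) = -7 - 18 = -25)
I = 21 (I = -5 + (1 - 1*(-25)) = -5 + (1 + 25) = -5 + 26 = 21)
(I + √(-110 + S(15)))² = (21 + √(-110 + (4 + 15)²))² = (21 + √(-110 + 19²))² = (21 + √(-110 + 361))² = (21 + √251)²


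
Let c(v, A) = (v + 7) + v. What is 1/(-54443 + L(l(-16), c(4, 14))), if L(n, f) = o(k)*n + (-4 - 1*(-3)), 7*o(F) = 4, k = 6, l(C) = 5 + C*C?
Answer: -7/380064 ≈ -1.8418e-5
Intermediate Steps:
l(C) = 5 + C²
o(F) = 4/7 (o(F) = (⅐)*4 = 4/7)
c(v, A) = 7 + 2*v (c(v, A) = (7 + v) + v = 7 + 2*v)
L(n, f) = -1 + 4*n/7 (L(n, f) = 4*n/7 + (-4 - 1*(-3)) = 4*n/7 + (-4 + 3) = 4*n/7 - 1 = -1 + 4*n/7)
1/(-54443 + L(l(-16), c(4, 14))) = 1/(-54443 + (-1 + 4*(5 + (-16)²)/7)) = 1/(-54443 + (-1 + 4*(5 + 256)/7)) = 1/(-54443 + (-1 + (4/7)*261)) = 1/(-54443 + (-1 + 1044/7)) = 1/(-54443 + 1037/7) = 1/(-380064/7) = -7/380064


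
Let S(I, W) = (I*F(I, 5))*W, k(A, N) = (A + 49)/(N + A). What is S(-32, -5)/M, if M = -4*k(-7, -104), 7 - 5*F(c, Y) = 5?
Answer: 296/7 ≈ 42.286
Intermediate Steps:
k(A, N) = (49 + A)/(A + N)
F(c, Y) = ⅖ (F(c, Y) = 7/5 - ⅕*5 = 7/5 - 1 = ⅖)
S(I, W) = 2*I*W/5 (S(I, W) = (I*(⅖))*W = (2*I/5)*W = 2*I*W/5)
M = 56/37 (M = -4*(49 - 7)/(-7 - 104) = -4*42/(-111) = -(-4)*42/111 = -4*(-14/37) = 56/37 ≈ 1.5135)
S(-32, -5)/M = ((⅖)*(-32)*(-5))/(56/37) = 64*(37/56) = 296/7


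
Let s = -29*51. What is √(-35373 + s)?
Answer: 2*I*√9213 ≈ 191.97*I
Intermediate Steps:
s = -1479
√(-35373 + s) = √(-35373 - 1479) = √(-36852) = 2*I*√9213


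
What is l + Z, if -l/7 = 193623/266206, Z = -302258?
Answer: -80464248509/266206 ≈ -3.0226e+5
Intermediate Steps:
l = -1355361/266206 ≈ -5.0914
l + Z = -1355361/266206 - 302258 = -80464248509/266206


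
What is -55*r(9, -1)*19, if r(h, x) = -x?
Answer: -1045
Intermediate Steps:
-55*r(9, -1)*19 = -(-55)*(-1)*19 = -55*1*19 = -55*19 = -1045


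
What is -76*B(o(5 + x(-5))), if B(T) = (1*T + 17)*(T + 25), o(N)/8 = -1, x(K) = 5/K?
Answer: -11628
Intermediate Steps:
o(N) = -8 (o(N) = 8*(-1) = -8)
B(T) = (17 + T)*(25 + T) (B(T) = (T + 17)*(25 + T) = (17 + T)*(25 + T))
-76*B(o(5 + x(-5))) = -76*(425 + (-8)**2 + 42*(-8)) = -76*(425 + 64 - 336) = -76*153 = -11628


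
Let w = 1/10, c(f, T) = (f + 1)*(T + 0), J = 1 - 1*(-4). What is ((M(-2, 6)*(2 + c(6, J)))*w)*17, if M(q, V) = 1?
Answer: 629/10 ≈ 62.900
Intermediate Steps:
J = 5 (J = 1 + 4 = 5)
c(f, T) = T*(1 + f) (c(f, T) = (1 + f)*T = T*(1 + f))
w = 1/10 ≈ 0.10000
((M(-2, 6)*(2 + c(6, J)))*w)*17 = ((1*(2 + 5*(1 + 6)))*(1/10))*17 = ((1*(2 + 5*7))*(1/10))*17 = ((1*(2 + 35))*(1/10))*17 = ((1*37)*(1/10))*17 = (37*(1/10))*17 = (37/10)*17 = 629/10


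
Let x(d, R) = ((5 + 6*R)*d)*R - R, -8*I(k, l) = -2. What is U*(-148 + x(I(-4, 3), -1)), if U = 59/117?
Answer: -34633/468 ≈ -74.002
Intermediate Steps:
I(k, l) = 1/4 (I(k, l) = -1/8*(-2) = 1/4)
U = 59/117 (U = 59*(1/117) = 59/117 ≈ 0.50427)
x(d, R) = -R + R*d*(5 + 6*R) (x(d, R) = (d*(5 + 6*R))*R - R = R*d*(5 + 6*R) - R = -R + R*d*(5 + 6*R))
U*(-148 + x(I(-4, 3), -1)) = 59*(-148 - (-1 + 5*(1/4) + 6*(-1)*(1/4)))/117 = 59*(-148 - (-1 + 5/4 - 3/2))/117 = 59*(-148 - 1*(-5/4))/117 = 59*(-148 + 5/4)/117 = (59/117)*(-587/4) = -34633/468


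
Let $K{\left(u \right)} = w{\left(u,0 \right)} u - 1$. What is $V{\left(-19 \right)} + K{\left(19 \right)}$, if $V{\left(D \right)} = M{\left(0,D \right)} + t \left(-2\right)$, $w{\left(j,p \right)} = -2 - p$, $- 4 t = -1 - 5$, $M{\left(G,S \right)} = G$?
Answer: $-42$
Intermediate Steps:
$t = \frac{3}{2}$ ($t = - \frac{-1 - 5}{4} = \left(- \frac{1}{4}\right) \left(-6\right) = \frac{3}{2} \approx 1.5$)
$V{\left(D \right)} = -3$ ($V{\left(D \right)} = 0 + \frac{3}{2} \left(-2\right) = 0 - 3 = -3$)
$K{\left(u \right)} = -1 - 2 u$ ($K{\left(u \right)} = \left(-2 - 0\right) u - 1 = \left(-2 + 0\right) u - 1 = - 2 u - 1 = -1 - 2 u$)
$V{\left(-19 \right)} + K{\left(19 \right)} = -3 - 39 = -42$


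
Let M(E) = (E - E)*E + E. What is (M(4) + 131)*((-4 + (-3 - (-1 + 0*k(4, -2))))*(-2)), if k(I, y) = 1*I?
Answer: 1620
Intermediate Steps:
k(I, y) = I
M(E) = E (M(E) = 0*E + E = 0 + E = E)
(M(4) + 131)*((-4 + (-3 - (-1 + 0*k(4, -2))))*(-2)) = (4 + 131)*((-4 + (-3 - (-1 + 0*4)))*(-2)) = 135*((-4 + (-3 - (-1 + 0)))*(-2)) = 135*((-4 + (-3 - 1*(-1)))*(-2)) = 135*((-4 + (-3 + 1))*(-2)) = 135*((-4 - 2)*(-2)) = 135*(-6*(-2)) = 135*12 = 1620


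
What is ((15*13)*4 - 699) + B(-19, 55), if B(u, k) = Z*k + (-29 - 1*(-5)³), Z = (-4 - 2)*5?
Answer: -1473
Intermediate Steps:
Z = -30 (Z = -6*5 = -30)
B(u, k) = 96 - 30*k (B(u, k) = -30*k + (-29 - 1*(-5)³) = -30*k + (-29 - 1*(-125)) = -30*k + (-29 + 125) = -30*k + 96 = 96 - 30*k)
((15*13)*4 - 699) + B(-19, 55) = ((15*13)*4 - 699) + (96 - 30*55) = (195*4 - 699) + (96 - 1650) = (780 - 699) - 1554 = 81 - 1554 = -1473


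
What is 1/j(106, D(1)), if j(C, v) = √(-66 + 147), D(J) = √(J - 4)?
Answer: ⅑ ≈ 0.11111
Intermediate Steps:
D(J) = √(-4 + J)
j(C, v) = 9 (j(C, v) = √81 = 9)
1/j(106, D(1)) = 1/9 = ⅑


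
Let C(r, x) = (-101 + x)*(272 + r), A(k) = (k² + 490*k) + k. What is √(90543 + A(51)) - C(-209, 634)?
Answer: -33579 + √118185 ≈ -33235.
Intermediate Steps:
A(k) = k² + 491*k
√(90543 + A(51)) - C(-209, 634) = √(90543 + 51*(491 + 51)) - (-27472 - 101*(-209) + 272*634 - 209*634) = √(90543 + 51*542) - (-27472 + 21109 + 172448 - 132506) = √(90543 + 27642) - 1*33579 = √118185 - 33579 = -33579 + √118185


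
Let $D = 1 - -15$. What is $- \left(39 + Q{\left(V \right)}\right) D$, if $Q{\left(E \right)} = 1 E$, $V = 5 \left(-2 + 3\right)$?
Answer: $-704$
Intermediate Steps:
$V = 5$ ($V = 5 \cdot 1 = 5$)
$D = 16$ ($D = 1 + 15 = 16$)
$Q{\left(E \right)} = E$
$- \left(39 + Q{\left(V \right)}\right) D = - \left(39 + 5\right) 16 = - 44 \cdot 16 = \left(-1\right) 704 = -704$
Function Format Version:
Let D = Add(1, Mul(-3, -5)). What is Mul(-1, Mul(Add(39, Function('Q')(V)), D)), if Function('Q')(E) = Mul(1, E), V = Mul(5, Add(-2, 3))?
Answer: -704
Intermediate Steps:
V = 5 (V = Mul(5, 1) = 5)
D = 16 (D = Add(1, 15) = 16)
Function('Q')(E) = E
Mul(-1, Mul(Add(39, Function('Q')(V)), D)) = Mul(-1, Mul(Add(39, 5), 16)) = Mul(-1, Mul(44, 16)) = Mul(-1, 704) = -704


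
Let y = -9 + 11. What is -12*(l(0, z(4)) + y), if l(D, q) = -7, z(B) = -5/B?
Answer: 60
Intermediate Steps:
y = 2
-12*(l(0, z(4)) + y) = -12*(-7 + 2) = -12*(-5) = 60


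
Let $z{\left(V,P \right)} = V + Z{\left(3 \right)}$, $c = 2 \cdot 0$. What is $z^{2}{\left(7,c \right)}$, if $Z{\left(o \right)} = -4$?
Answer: $9$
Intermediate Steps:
$c = 0$
$z{\left(V,P \right)} = -4 + V$ ($z{\left(V,P \right)} = V - 4 = -4 + V$)
$z^{2}{\left(7,c \right)} = \left(-4 + 7\right)^{2} = 3^{2} = 9$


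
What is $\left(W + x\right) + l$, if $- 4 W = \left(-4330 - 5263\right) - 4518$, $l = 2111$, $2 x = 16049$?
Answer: $\frac{54653}{4} \approx 13663.0$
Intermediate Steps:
$x = \frac{16049}{2}$ ($x = \frac{1}{2} \cdot 16049 = \frac{16049}{2} \approx 8024.5$)
$W = \frac{14111}{4}$ ($W = - \frac{\left(-4330 - 5263\right) - 4518}{4} = - \frac{-9593 - 4518}{4} = \left(- \frac{1}{4}\right) \left(-14111\right) = \frac{14111}{4} \approx 3527.8$)
$\left(W + x\right) + l = \left(\frac{14111}{4} + \frac{16049}{2}\right) + 2111 = \frac{46209}{4} + 2111 = \frac{54653}{4}$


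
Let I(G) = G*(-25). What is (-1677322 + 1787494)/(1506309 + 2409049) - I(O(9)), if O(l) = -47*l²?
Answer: -186322043739/1957679 ≈ -95175.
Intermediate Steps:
I(G) = -25*G
(-1677322 + 1787494)/(1506309 + 2409049) - I(O(9)) = (-1677322 + 1787494)/(1506309 + 2409049) - (-25)*(-47*9²) = 110172/3915358 - (-25)*(-47*81) = 110172*(1/3915358) - (-25)*(-3807) = 55086/1957679 - 1*95175 = 55086/1957679 - 95175 = -186322043739/1957679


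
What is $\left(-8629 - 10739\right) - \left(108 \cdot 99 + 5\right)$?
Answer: $-30065$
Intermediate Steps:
$\left(-8629 - 10739\right) - \left(108 \cdot 99 + 5\right) = -19368 - \left(10692 + 5\right) = -19368 - 10697 = -30065$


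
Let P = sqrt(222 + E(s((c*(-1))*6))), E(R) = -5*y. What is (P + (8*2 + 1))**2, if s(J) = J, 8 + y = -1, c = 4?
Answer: (17 + sqrt(267))**2 ≈ 1111.6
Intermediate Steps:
y = -9 (y = -8 - 1 = -9)
E(R) = 45 (E(R) = -5*(-9) = 45)
P = sqrt(267) (P = sqrt(222 + 45) = sqrt(267) ≈ 16.340)
(P + (8*2 + 1))**2 = (sqrt(267) + (8*2 + 1))**2 = (sqrt(267) + (16 + 1))**2 = (sqrt(267) + 17)**2 = (17 + sqrt(267))**2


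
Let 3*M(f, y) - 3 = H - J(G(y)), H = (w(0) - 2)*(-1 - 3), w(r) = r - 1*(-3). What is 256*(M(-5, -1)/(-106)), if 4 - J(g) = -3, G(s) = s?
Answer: 1024/159 ≈ 6.4403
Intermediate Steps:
w(r) = 3 + r (w(r) = r + 3 = 3 + r)
H = -4 (H = ((3 + 0) - 2)*(-1 - 3) = (3 - 2)*(-4) = 1*(-4) = -4)
J(g) = 7 (J(g) = 4 - 1*(-3) = 4 + 3 = 7)
M(f, y) = -8/3 (M(f, y) = 1 + (-4 - 1*7)/3 = 1 + (-4 - 7)/3 = 1 + (⅓)*(-11) = 1 - 11/3 = -8/3)
256*(M(-5, -1)/(-106)) = 256*(-8/3/(-106)) = 256*(-8/3*(-1/106)) = 256*(4/159) = 1024/159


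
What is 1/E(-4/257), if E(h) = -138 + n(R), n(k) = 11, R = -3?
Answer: -1/127 ≈ -0.0078740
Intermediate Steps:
E(h) = -127 (E(h) = -138 + 11 = -127)
1/E(-4/257) = 1/(-127) = -1/127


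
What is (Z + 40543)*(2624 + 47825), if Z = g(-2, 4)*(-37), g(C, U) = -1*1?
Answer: 2047220420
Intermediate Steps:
g(C, U) = -1
Z = 37 (Z = -1*(-37) = 37)
(Z + 40543)*(2624 + 47825) = (37 + 40543)*(2624 + 47825) = 40580*50449 = 2047220420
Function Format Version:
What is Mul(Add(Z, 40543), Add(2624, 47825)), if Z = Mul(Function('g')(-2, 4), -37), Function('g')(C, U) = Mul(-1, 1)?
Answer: 2047220420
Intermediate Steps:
Function('g')(C, U) = -1
Z = 37 (Z = Mul(-1, -37) = 37)
Mul(Add(Z, 40543), Add(2624, 47825)) = Mul(Add(37, 40543), Add(2624, 47825)) = Mul(40580, 50449) = 2047220420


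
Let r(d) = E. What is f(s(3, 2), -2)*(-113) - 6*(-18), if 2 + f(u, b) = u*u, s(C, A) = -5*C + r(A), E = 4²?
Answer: 221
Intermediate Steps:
E = 16
r(d) = 16
s(C, A) = 16 - 5*C (s(C, A) = -5*C + 16 = 16 - 5*C)
f(u, b) = -2 + u² (f(u, b) = -2 + u*u = -2 + u²)
f(s(3, 2), -2)*(-113) - 6*(-18) = (-2 + (16 - 5*3)²)*(-113) - 6*(-18) = (-2 + (16 - 15)²)*(-113) + 108 = (-2 + 1²)*(-113) + 108 = (-2 + 1)*(-113) + 108 = -1*(-113) + 108 = 113 + 108 = 221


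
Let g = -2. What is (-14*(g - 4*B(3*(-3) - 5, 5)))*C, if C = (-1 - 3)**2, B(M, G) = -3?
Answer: -2240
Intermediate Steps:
C = 16 (C = (-4)**2 = 16)
(-14*(g - 4*B(3*(-3) - 5, 5)))*C = -14*(-2 - 4*(-3))*16 = -14*(-2 + 12)*16 = -14*10*16 = -140*16 = -2240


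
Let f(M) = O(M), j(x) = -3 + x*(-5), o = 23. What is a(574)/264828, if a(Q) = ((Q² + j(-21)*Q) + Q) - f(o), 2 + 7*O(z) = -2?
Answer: 453365/308966 ≈ 1.4674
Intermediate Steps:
j(x) = -3 - 5*x
O(z) = -4/7 (O(z) = -2/7 + (⅐)*(-2) = -2/7 - 2/7 = -4/7)
f(M) = -4/7
a(Q) = 4/7 + Q² + 103*Q (a(Q) = ((Q² + (-3 - 5*(-21))*Q) + Q) - 1*(-4/7) = ((Q² + (-3 + 105)*Q) + Q) + 4/7 = ((Q² + 102*Q) + Q) + 4/7 = (Q² + 103*Q) + 4/7 = 4/7 + Q² + 103*Q)
a(574)/264828 = (4/7 + 574² + 103*574)/264828 = (4/7 + 329476 + 59122)*(1/264828) = (2720190/7)*(1/264828) = 453365/308966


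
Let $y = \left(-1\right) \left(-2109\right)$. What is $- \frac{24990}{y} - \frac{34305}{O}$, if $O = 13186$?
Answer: $- \frac{7050305}{487882} \approx -14.451$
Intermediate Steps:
$y = 2109$
$- \frac{24990}{y} - \frac{34305}{O} = - \frac{24990}{2109} - \frac{34305}{13186} = \left(-24990\right) \frac{1}{2109} - \frac{34305}{13186} = - \frac{8330}{703} - \frac{34305}{13186} = - \frac{7050305}{487882}$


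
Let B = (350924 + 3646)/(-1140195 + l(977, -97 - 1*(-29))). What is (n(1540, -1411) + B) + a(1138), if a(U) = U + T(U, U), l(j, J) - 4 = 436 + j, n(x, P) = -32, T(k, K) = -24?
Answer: 615901613/569389 ≈ 1081.7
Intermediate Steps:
l(j, J) = 440 + j (l(j, J) = 4 + (436 + j) = 440 + j)
a(U) = -24 + U (a(U) = U - 24 = -24 + U)
B = -177285/569389 (B = (350924 + 3646)/(-1140195 + (440 + 977)) = 354570/(-1140195 + 1417) = 354570/(-1138778) = 354570*(-1/1138778) = -177285/569389 ≈ -0.31136)
(n(1540, -1411) + B) + a(1138) = (-32 - 177285/569389) + (-24 + 1138) = -18397733/569389 + 1114 = 615901613/569389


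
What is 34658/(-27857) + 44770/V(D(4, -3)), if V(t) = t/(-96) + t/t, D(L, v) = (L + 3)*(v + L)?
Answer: 1345214302/27857 ≈ 48290.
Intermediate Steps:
D(L, v) = (3 + L)*(L + v)
V(t) = 1 - t/96 (V(t) = t*(-1/96) + 1 = -t/96 + 1 = 1 - t/96)
34658/(-27857) + 44770/V(D(4, -3)) = 34658/(-27857) + 44770/(1 - (4**2 + 3*4 + 3*(-3) + 4*(-3))/96) = 34658*(-1/27857) + 44770/(1 - (16 + 12 - 9 - 12)/96) = -34658/27857 + 44770/(1 - 1/96*7) = -34658/27857 + 44770/(1 - 7/96) = -34658/27857 + 44770/(89/96) = -34658/27857 + 44770*(96/89) = -34658/27857 + 4297920/89 = 1345214302/27857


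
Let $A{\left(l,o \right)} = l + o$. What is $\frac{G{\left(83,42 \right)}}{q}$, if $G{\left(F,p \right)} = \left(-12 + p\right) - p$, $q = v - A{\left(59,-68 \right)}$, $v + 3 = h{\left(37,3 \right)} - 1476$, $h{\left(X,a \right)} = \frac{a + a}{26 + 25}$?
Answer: $\frac{51}{6247} \approx 0.0081639$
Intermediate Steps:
$h{\left(X,a \right)} = \frac{2 a}{51}$
$v = - \frac{25141}{17}$ ($v = -3 + \left(\frac{2}{51} \cdot 3 - 1476\right) = -3 + \left(\frac{2}{17} - 1476\right) = -3 - \frac{25090}{17} = - \frac{25141}{17} \approx -1478.9$)
$q = - \frac{24988}{17}$ ($q = - \frac{25141}{17} - \left(59 - 68\right) = - \frac{25141}{17} - -9 = - \frac{25141}{17} + 9 = - \frac{24988}{17} \approx -1469.9$)
$G{\left(F,p \right)} = -12$
$\frac{G{\left(83,42 \right)}}{q} = - \frac{12}{- \frac{24988}{17}} = \left(-12\right) \left(- \frac{17}{24988}\right) = \frac{51}{6247}$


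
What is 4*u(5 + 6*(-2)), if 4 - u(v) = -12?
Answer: 64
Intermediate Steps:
u(v) = 16 (u(v) = 4 - 1*(-12) = 4 + 12 = 16)
4*u(5 + 6*(-2)) = 4*16 = 64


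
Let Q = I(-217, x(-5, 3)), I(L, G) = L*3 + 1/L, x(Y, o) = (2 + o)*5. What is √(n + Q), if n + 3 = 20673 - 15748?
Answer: √201116902/217 ≈ 65.353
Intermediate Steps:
x(Y, o) = 10 + 5*o
n = 4922 (n = -3 + (20673 - 15748) = -3 + 4925 = 4922)
I(L, G) = 1/L + 3*L (I(L, G) = 3*L + 1/L = 1/L + 3*L)
Q = -141268/217 (Q = 1/(-217) + 3*(-217) = -1/217 - 651 = -141268/217 ≈ -651.00)
√(n + Q) = √(4922 - 141268/217) = √(926806/217) = √201116902/217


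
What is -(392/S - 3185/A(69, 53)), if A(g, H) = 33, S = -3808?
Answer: 216811/2244 ≈ 96.618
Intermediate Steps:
-(392/S - 3185/A(69, 53)) = -(392/(-3808) - 3185/33) = -(392*(-1/3808) - 3185*1/33) = -(-7/68 - 3185/33) = -1*(-216811/2244) = 216811/2244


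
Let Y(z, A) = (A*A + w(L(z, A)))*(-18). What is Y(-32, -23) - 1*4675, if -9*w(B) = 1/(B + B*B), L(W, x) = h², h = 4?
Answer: -1930791/136 ≈ -14197.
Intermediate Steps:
L(W, x) = 16 (L(W, x) = 4² = 16)
w(B) = -1/(9*(B + B²)) (w(B) = -1/(9*(B + B*B)) = -1/(9*(B + B²)))
Y(z, A) = 1/136 - 18*A² (Y(z, A) = (A*A - ⅑/(16*(1 + 16)))*(-18) = (A² - ⅑*1/16/17)*(-18) = (A² - ⅑*1/16*1/17)*(-18) = (A² - 1/2448)*(-18) = (-1/2448 + A²)*(-18) = 1/136 - 18*A²)
Y(-32, -23) - 1*4675 = (1/136 - 18*(-23)²) - 1*4675 = (1/136 - 18*529) - 4675 = (1/136 - 9522) - 4675 = -1294991/136 - 4675 = -1930791/136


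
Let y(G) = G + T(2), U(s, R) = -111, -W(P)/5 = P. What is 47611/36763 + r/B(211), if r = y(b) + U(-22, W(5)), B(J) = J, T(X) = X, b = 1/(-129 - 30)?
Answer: 960125123/1233361887 ≈ 0.77846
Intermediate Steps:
W(P) = -5*P
b = -1/159 (b = 1/(-159) = -1/159 ≈ -0.0062893)
y(G) = 2 + G (y(G) = G + 2 = 2 + G)
r = -17332/159 (r = (2 - 1/159) - 111 = 317/159 - 111 = -17332/159 ≈ -109.01)
47611/36763 + r/B(211) = 47611/36763 - 17332/159/211 = 47611*(1/36763) - 17332/159*1/211 = 47611/36763 - 17332/33549 = 960125123/1233361887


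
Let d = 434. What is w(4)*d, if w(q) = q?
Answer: 1736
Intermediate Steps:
w(4)*d = 4*434 = 1736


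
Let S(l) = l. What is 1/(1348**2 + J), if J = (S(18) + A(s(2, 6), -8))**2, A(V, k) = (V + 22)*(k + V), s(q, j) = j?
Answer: 1/1818548 ≈ 5.4989e-7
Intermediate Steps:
A(V, k) = (22 + V)*(V + k)
J = 1444 (J = (18 + (6**2 + 22*6 + 22*(-8) + 6*(-8)))**2 = (18 + (36 + 132 - 176 - 48))**2 = (18 - 56)**2 = (-38)**2 = 1444)
1/(1348**2 + J) = 1/(1348**2 + 1444) = 1/(1817104 + 1444) = 1/1818548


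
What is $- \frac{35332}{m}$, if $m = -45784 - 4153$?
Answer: $\frac{35332}{49937} \approx 0.70753$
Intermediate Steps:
$m = -49937$
$- \frac{35332}{m} = - \frac{35332}{-49937} = \left(-35332\right) \left(- \frac{1}{49937}\right) = \frac{35332}{49937}$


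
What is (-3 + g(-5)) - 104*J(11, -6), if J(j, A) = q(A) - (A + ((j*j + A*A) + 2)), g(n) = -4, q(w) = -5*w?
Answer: 12785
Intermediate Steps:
J(j, A) = -2 - A**2 - j**2 - 6*A (J(j, A) = -5*A - (A + ((j*j + A*A) + 2)) = -5*A - (A + ((j**2 + A**2) + 2)) = -5*A - (A + ((A**2 + j**2) + 2)) = -5*A - (A + (2 + A**2 + j**2)) = -5*A - (2 + A + A**2 + j**2) = -5*A + (-2 - A - A**2 - j**2) = -2 - A**2 - j**2 - 6*A)
(-3 + g(-5)) - 104*J(11, -6) = (-3 - 4) - 104*(-2 - 1*(-6)**2 - 1*11**2 - 6*(-6)) = -7 - 104*(-2 - 1*36 - 1*121 + 36) = -7 - 104*(-2 - 36 - 121 + 36) = -7 - 104*(-123) = -7 + 12792 = 12785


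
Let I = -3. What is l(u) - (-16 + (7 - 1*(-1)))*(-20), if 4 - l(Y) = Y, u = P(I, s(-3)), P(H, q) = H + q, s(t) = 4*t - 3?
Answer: -138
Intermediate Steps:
s(t) = -3 + 4*t
u = -18 (u = -3 + (-3 + 4*(-3)) = -3 + (-3 - 12) = -3 - 15 = -18)
l(Y) = 4 - Y
l(u) - (-16 + (7 - 1*(-1)))*(-20) = (4 - 1*(-18)) - (-16 + (7 - 1*(-1)))*(-20) = (4 + 18) - (-16 + (7 + 1))*(-20) = 22 - (-16 + 8)*(-20) = 22 - (-8)*(-20) = 22 - 1*160 = 22 - 160 = -138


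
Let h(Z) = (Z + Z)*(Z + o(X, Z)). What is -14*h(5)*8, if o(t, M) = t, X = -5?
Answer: 0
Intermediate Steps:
h(Z) = 2*Z*(-5 + Z) (h(Z) = (Z + Z)*(Z - 5) = (2*Z)*(-5 + Z) = 2*Z*(-5 + Z))
-14*h(5)*8 = -28*5*(-5 + 5)*8 = -28*5*0*8 = -14*0*8 = 0*8 = 0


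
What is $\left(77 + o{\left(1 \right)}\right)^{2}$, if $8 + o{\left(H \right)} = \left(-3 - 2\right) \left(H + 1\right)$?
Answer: $3481$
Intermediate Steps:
$o{\left(H \right)} = -13 - 5 H$ ($o{\left(H \right)} = -8 + \left(-3 - 2\right) \left(H + 1\right) = -8 - 5 \left(1 + H\right) = -8 - \left(5 + 5 H\right) = -13 - 5 H$)
$\left(77 + o{\left(1 \right)}\right)^{2} = \left(77 - 18\right)^{2} = 59^{2} = 3481$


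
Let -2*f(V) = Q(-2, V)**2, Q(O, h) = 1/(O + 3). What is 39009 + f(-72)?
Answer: 78017/2 ≈ 39009.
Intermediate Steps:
Q(O, h) = 1/(3 + O)
f(V) = -1/2 (f(V) = -1/(2*(3 - 2)**2) = -(1/1)**2/2 = -1/2*1**2 = -1/2*1 = -1/2)
39009 + f(-72) = 39009 - 1/2 = 78017/2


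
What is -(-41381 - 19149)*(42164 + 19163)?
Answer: 3712123310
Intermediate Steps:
-(-41381 - 19149)*(42164 + 19163) = -(-60530)*61327 = -1*(-3712123310) = 3712123310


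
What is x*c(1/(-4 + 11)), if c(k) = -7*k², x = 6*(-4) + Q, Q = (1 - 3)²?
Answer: 20/7 ≈ 2.8571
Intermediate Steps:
Q = 4 (Q = (-2)² = 4)
x = -20 (x = 6*(-4) + 4 = -24 + 4 = -20)
x*c(1/(-4 + 11)) = -(-140)*(1/(-4 + 11))² = -(-140)*(1/7)² = -(-140)*(⅐)² = -(-140)/49 = -20*(-⅐) = 20/7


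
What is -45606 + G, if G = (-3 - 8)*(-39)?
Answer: -45177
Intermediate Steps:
G = 429 (G = -11*(-39) = 429)
-45606 + G = -45606 + 429 = -45177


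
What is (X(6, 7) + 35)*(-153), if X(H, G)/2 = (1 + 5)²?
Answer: -16371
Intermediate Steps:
X(H, G) = 72 (X(H, G) = 2*(1 + 5)² = 2*6² = 2*36 = 72)
(X(6, 7) + 35)*(-153) = (72 + 35)*(-153) = 107*(-153) = -16371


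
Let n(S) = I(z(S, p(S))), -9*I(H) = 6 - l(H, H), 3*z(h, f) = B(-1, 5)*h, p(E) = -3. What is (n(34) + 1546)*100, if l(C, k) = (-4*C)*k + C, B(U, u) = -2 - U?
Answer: 12044600/81 ≈ 1.4870e+5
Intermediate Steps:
l(C, k) = C - 4*C*k (l(C, k) = -4*C*k + C = C - 4*C*k)
z(h, f) = -h/3 (z(h, f) = ((-2 - 1*(-1))*h)/3 = ((-2 + 1)*h)/3 = (-h)/3 = -h/3)
I(H) = -⅔ + H*(1 - 4*H)/9 (I(H) = -(6 - H*(1 - 4*H))/9 = -⅔ + H*(1 - 4*H)/9)
n(S) = -⅔ - 4*S²/81 - S/27 (n(S) = -⅔ - 4*S²/9/9 + (-S/3)/9 = -⅔ - 4*S²/81 - S/27)
(n(34) + 1546)*100 = ((-⅔ - 1/81*34*(3 + 4*34)) + 1546)*100 = ((-⅔ - 1/81*34*(3 + 136)) + 1546)*100 = ((-⅔ - 1/81*34*139) + 1546)*100 = ((-⅔ - 4726/81) + 1546)*100 = (-4780/81 + 1546)*100 = (120446/81)*100 = 12044600/81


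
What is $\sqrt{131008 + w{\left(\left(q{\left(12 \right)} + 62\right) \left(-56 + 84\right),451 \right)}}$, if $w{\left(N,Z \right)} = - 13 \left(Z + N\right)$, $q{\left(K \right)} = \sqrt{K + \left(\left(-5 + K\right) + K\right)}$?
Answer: $\sqrt{102577 - 364 \sqrt{31}} \approx 317.1$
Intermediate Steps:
$q{\left(K \right)} = \sqrt{-5 + 3 K}$ ($q{\left(K \right)} = \sqrt{K + \left(-5 + 2 K\right)} = \sqrt{-5 + 3 K}$)
$w{\left(N,Z \right)} = - 13 N - 13 Z$ ($w{\left(N,Z \right)} = - 13 \left(N + Z\right) = - 13 N - 13 Z$)
$\sqrt{131008 + w{\left(\left(q{\left(12 \right)} + 62\right) \left(-56 + 84\right),451 \right)}} = \sqrt{131008 - \left(5863 + 13 \left(\sqrt{-5 + 3 \cdot 12} + 62\right) \left(-56 + 84\right)\right)} = \sqrt{131008 - \left(5863 + 13 \left(\sqrt{-5 + 36} + 62\right) 28\right)} = \sqrt{131008 - \left(5863 + 13 \left(\sqrt{31} + 62\right) 28\right)} = \sqrt{131008 - \left(5863 + 13 \left(62 + \sqrt{31}\right) 28\right)} = \sqrt{131008 - \left(5863 + 13 \left(1736 + 28 \sqrt{31}\right)\right)} = \sqrt{131008 - \left(28431 + 364 \sqrt{31}\right)} = \sqrt{102577 - 364 \sqrt{31}}$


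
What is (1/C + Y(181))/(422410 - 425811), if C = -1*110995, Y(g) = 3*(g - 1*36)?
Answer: -48282824/377493995 ≈ -0.12790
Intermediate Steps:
Y(g) = -108 + 3*g (Y(g) = 3*(g - 36) = 3*(-36 + g) = -108 + 3*g)
C = -110995
(1/C + Y(181))/(422410 - 425811) = (1/(-110995) + (-108 + 3*181))/(422410 - 425811) = (-1/110995 + (-108 + 543))/(-3401) = (-1/110995 + 435)*(-1/3401) = (48282824/110995)*(-1/3401) = -48282824/377493995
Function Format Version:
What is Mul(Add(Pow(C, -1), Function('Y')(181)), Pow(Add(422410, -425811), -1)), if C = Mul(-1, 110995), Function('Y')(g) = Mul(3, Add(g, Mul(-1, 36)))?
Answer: Rational(-48282824, 377493995) ≈ -0.12790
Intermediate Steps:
Function('Y')(g) = Add(-108, Mul(3, g)) (Function('Y')(g) = Mul(3, Add(g, -36)) = Mul(3, Add(-36, g)) = Add(-108, Mul(3, g)))
C = -110995
Mul(Add(Pow(C, -1), Function('Y')(181)), Pow(Add(422410, -425811), -1)) = Mul(Add(Pow(-110995, -1), Add(-108, Mul(3, 181))), Pow(Add(422410, -425811), -1)) = Mul(Add(Rational(-1, 110995), Add(-108, 543)), Pow(-3401, -1)) = Mul(Add(Rational(-1, 110995), 435), Rational(-1, 3401)) = Mul(Rational(48282824, 110995), Rational(-1, 3401)) = Rational(-48282824, 377493995)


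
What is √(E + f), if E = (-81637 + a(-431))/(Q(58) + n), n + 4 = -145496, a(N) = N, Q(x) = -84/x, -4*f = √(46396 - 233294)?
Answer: √(1115821312536 - 494570408049*I*√186898)/1406514 ≈ 7.3704 - 7.332*I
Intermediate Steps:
f = -I*√186898/4 (f = -√(46396 - 233294)/4 = -I*√186898/4 ≈ -108.08*I)
n = -145500 (n = -4 - 145496 = -145500)
E = 396662/703257 (E = (-81637 - 431)/(-84/58 - 145500) = -82068/(-84*1/58 - 145500) = -82068/(-42/29 - 145500) = -82068/(-4219542/29) = -82068*(-29/4219542) = 396662/703257 ≈ 0.56404)
√(E + f) = √(396662/703257 - I*√186898/4)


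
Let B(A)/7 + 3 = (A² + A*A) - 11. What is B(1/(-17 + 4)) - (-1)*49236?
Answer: 8304336/169 ≈ 49138.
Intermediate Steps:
B(A) = -98 + 14*A² (B(A) = -21 + 7*((A² + A*A) - 11) = -21 + 7*((A² + A²) - 11) = -21 + 7*(2*A² - 11) = -21 + 7*(-11 + 2*A²) = -21 + (-77 + 14*A²) = -98 + 14*A²)
B(1/(-17 + 4)) - (-1)*49236 = (-98 + 14*(1/(-17 + 4))²) - (-1)*49236 = (-98 + 14*(1/(-13))²) - 1*(-49236) = (-98 + 14*(-1/13)²) + 49236 = (-98 + 14*(1/169)) + 49236 = (-98 + 14/169) + 49236 = -16548/169 + 49236 = 8304336/169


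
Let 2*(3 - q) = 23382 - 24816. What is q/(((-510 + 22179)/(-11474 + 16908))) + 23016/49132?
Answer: 16060558422/88720109 ≈ 181.02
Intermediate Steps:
q = 720 (q = 3 - (23382 - 24816)/2 = 3 - ½*(-1434) = 3 + 717 = 720)
q/(((-510 + 22179)/(-11474 + 16908))) + 23016/49132 = 720/(((-510 + 22179)/(-11474 + 16908))) + 23016/49132 = 720/((21669/5434)) + 23016*(1/49132) = 720/((21669*(1/5434))) + 5754/12283 = 720/(21669/5434) + 5754/12283 = 720*(5434/21669) + 5754/12283 = 1304160/7223 + 5754/12283 = 16060558422/88720109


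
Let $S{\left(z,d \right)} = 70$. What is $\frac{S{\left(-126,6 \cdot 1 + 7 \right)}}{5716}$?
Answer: $\frac{35}{2858} \approx 0.012246$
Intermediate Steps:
$\frac{S{\left(-126,6 \cdot 1 + 7 \right)}}{5716} = \frac{70}{5716} = 70 \cdot \frac{1}{5716} = \frac{35}{2858}$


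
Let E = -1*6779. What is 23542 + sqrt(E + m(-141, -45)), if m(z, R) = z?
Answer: 23542 + 2*I*sqrt(1730) ≈ 23542.0 + 83.187*I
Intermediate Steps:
E = -6779
23542 + sqrt(E + m(-141, -45)) = 23542 + sqrt(-6779 - 141) = 23542 + sqrt(-6920) = 23542 + 2*I*sqrt(1730)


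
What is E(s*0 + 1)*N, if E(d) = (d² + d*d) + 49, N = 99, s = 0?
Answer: 5049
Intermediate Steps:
E(d) = 49 + 2*d² (E(d) = (d² + d²) + 49 = 2*d² + 49 = 49 + 2*d²)
E(s*0 + 1)*N = (49 + 2*(0*0 + 1)²)*99 = (49 + 2*(0 + 1)²)*99 = (49 + 2*1²)*99 = (49 + 2*1)*99 = (49 + 2)*99 = 51*99 = 5049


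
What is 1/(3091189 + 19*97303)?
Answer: 1/4939946 ≈ 2.0243e-7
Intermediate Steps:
1/(3091189 + 19*97303) = 1/(3091189 + 1848757) = 1/4939946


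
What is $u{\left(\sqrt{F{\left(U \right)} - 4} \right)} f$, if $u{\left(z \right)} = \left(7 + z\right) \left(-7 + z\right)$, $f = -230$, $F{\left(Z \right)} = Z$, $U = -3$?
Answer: $12880$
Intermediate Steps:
$u{\left(z \right)} = \left(-7 + z\right) \left(7 + z\right)$
$u{\left(\sqrt{F{\left(U \right)} - 4} \right)} f = \left(-49 + \left(\sqrt{-3 - 4}\right)^{2}\right) \left(-230\right) = \left(-49 + \left(\sqrt{-7}\right)^{2}\right) \left(-230\right) = \left(-49 + \left(i \sqrt{7}\right)^{2}\right) \left(-230\right) = \left(-49 - 7\right) \left(-230\right) = \left(-56\right) \left(-230\right) = 12880$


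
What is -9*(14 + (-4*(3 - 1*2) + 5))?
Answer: -135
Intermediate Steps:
-9*(14 + (-4*(3 - 1*2) + 5)) = -9*(14 + (-4*(3 - 2) + 5)) = -9*(14 + (-4*1 + 5)) = -9*(14 + (-4 + 5)) = -9*(14 + 1) = -9*15 = -135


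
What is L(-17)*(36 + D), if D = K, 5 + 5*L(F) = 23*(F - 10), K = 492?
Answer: -330528/5 ≈ -66106.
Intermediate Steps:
L(F) = -47 + 23*F/5 (L(F) = -1 + (23*(F - 10))/5 = -1 + (23*(-10 + F))/5 = -1 + (-230 + 23*F)/5 = -1 + (-46 + 23*F/5) = -47 + 23*F/5)
D = 492
L(-17)*(36 + D) = (-47 + (23/5)*(-17))*(36 + 492) = (-47 - 391/5)*528 = -626/5*528 = -330528/5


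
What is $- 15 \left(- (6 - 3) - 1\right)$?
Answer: $60$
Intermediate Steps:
$- 15 \left(- (6 - 3) - 1\right) = - 15 \left(\left(-1\right) 3 - 1\right) = - 15 \left(-3 - 1\right) = \left(-15\right) \left(-4\right) = 60$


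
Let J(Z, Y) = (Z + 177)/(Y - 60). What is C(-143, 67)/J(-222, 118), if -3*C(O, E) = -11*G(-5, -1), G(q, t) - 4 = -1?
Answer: -638/45 ≈ -14.178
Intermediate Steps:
G(q, t) = 3 (G(q, t) = 4 - 1 = 3)
C(O, E) = 11 (C(O, E) = -(-11)*3/3 = -⅓*(-33) = 11)
J(Z, Y) = (177 + Z)/(-60 + Y)
C(-143, 67)/J(-222, 118) = 11/(((177 - 222)/(-60 + 118))) = 11/((-45/58)) = 11/(((1/58)*(-45))) = 11/(-45/58) = 11*(-58/45) = -638/45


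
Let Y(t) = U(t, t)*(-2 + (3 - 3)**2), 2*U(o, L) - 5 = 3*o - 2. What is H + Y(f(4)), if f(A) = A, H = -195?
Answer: -210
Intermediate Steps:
U(o, L) = 3/2 + 3*o/2 (U(o, L) = 5/2 + (3*o - 2)/2 = 5/2 + (-2 + 3*o)/2 = 5/2 + (-1 + 3*o/2) = 3/2 + 3*o/2)
Y(t) = -3 - 3*t (Y(t) = (3/2 + 3*t/2)*(-2 + (3 - 3)**2) = (3/2 + 3*t/2)*(-2 + 0**2) = (3/2 + 3*t/2)*(-2 + 0) = (3/2 + 3*t/2)*(-2) = -3 - 3*t)
H + Y(f(4)) = -195 + (-3 - 3*4) = -195 + (-3 - 12) = -195 - 15 = -210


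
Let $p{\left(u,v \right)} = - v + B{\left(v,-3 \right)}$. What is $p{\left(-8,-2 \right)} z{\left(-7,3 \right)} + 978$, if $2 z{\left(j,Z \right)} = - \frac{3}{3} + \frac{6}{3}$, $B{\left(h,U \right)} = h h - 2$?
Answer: $980$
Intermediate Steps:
$B{\left(h,U \right)} = -2 + h^{2}$ ($B{\left(h,U \right)} = h^{2} - 2 = -2 + h^{2}$)
$z{\left(j,Z \right)} = \frac{1}{2}$ ($z{\left(j,Z \right)} = \frac{- \frac{3}{3} + \frac{6}{3}}{2} = \frac{\left(-3\right) \frac{1}{3} + 6 \cdot \frac{1}{3}}{2} = \frac{-1 + 2}{2} = \frac{1}{2} \cdot 1 = \frac{1}{2}$)
$p{\left(u,v \right)} = -2 + v^{2} - v$ ($p{\left(u,v \right)} = - v + \left(-2 + v^{2}\right) = -2 + v^{2} - v$)
$p{\left(-8,-2 \right)} z{\left(-7,3 \right)} + 978 = \left(-2 + \left(-2\right)^{2} - -2\right) \frac{1}{2} + 978 = \left(-2 + 4 + 2\right) \frac{1}{2} + 978 = 4 \cdot \frac{1}{2} + 978 = 2 + 978 = 980$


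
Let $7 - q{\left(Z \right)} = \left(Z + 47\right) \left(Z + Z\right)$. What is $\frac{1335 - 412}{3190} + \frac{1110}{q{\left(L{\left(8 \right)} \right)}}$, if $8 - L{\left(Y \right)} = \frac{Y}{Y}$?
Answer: $- \frac{2849573}{2389310} \approx -1.1926$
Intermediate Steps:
$L{\left(Y \right)} = 7$ ($L{\left(Y \right)} = 8 - \frac{Y}{Y} = 8 - 1 = 7$)
$q{\left(Z \right)} = 7 - 2 Z \left(47 + Z\right)$ ($q{\left(Z \right)} = 7 - \left(Z + 47\right) \left(Z + Z\right) = 7 - \left(47 + Z\right) 2 Z = 7 - 2 Z \left(47 + Z\right)$)
$\frac{1335 - 412}{3190} + \frac{1110}{q{\left(L{\left(8 \right)} \right)}} = \frac{1335 - 412}{3190} + \frac{1110}{7 - 658 - 2 \cdot 7^{2}} = \left(1335 - 412\right) \frac{1}{3190} + \frac{1110}{7 - 658 - 98} = 923 \cdot \frac{1}{3190} + \frac{1110}{7 - 658 - 98} = \frac{923}{3190} + \frac{1110}{-749} = \frac{923}{3190} + 1110 \left(- \frac{1}{749}\right) = \frac{923}{3190} - \frac{1110}{749} = - \frac{2849573}{2389310}$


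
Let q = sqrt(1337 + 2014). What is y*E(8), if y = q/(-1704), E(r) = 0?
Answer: 0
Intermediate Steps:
q = sqrt(3351) ≈ 57.888
y = -sqrt(3351)/1704 (y = sqrt(3351)/(-1704) = sqrt(3351)*(-1/1704) = -sqrt(3351)/1704 ≈ -0.033972)
y*E(8) = -sqrt(3351)/1704*0 = 0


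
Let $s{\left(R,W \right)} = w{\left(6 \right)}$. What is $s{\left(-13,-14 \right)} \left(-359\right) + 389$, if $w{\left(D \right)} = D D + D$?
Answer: $-14689$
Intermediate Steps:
$w{\left(D \right)} = D + D^{2}$ ($w{\left(D \right)} = D^{2} + D = D + D^{2}$)
$s{\left(R,W \right)} = 42$ ($s{\left(R,W \right)} = 6 \left(1 + 6\right) = 6 \cdot 7 = 42$)
$s{\left(-13,-14 \right)} \left(-359\right) + 389 = 42 \left(-359\right) + 389 = -15078 + 389 = -14689$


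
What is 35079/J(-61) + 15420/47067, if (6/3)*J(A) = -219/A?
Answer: 22381455414/1145297 ≈ 19542.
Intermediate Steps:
J(A) = -219/(2*A) (J(A) = (-219/A)/2 = -219/(2*A))
35079/J(-61) + 15420/47067 = 35079/((-219/2/(-61))) + 15420/47067 = 35079/((-219/2*(-1/61))) + 15420*(1/47067) = 35079/(219/122) + 5140/15689 = 35079*(122/219) + 5140/15689 = 1426546/73 + 5140/15689 = 22381455414/1145297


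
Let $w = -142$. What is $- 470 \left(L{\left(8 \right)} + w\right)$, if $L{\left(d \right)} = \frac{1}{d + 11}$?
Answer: $\frac{1267590}{19} \approx 66715.0$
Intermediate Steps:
$L{\left(d \right)} = \frac{1}{11 + d}$
$- 470 \left(L{\left(8 \right)} + w\right) = - 470 \left(\frac{1}{11 + 8} - 142\right) = - 470 \left(\frac{1}{19} - 142\right) = \left(-470\right) \left(- \frac{2697}{19}\right) = \frac{1267590}{19}$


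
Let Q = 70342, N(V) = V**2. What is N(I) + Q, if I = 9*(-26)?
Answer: 125098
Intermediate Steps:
I = -234
N(I) + Q = (-234)**2 + 70342 = 54756 + 70342 = 125098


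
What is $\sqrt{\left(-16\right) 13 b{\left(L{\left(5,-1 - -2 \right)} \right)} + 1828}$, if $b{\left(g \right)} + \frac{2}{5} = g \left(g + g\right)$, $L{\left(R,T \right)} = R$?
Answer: $\frac{18 i \sqrt{655}}{5} \approx 92.135 i$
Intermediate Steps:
$b{\left(g \right)} = - \frac{2}{5} + 2 g^{2}$ ($b{\left(g \right)} = - \frac{2}{5} + g \left(g + g\right) = - \frac{2}{5} + g 2 g = - \frac{2}{5} + 2 g^{2}$)
$\sqrt{\left(-16\right) 13 b{\left(L{\left(5,-1 - -2 \right)} \right)} + 1828} = \sqrt{\left(-16\right) 13 \left(- \frac{2}{5} + 2 \cdot 5^{2}\right) + 1828} = \sqrt{- 208 \left(- \frac{2}{5} + 2 \cdot 25\right) + 1828} = \sqrt{- 208 \left(- \frac{2}{5} + 50\right) + 1828} = \sqrt{\left(-208\right) \frac{248}{5} + 1828} = \sqrt{- \frac{51584}{5} + 1828} = \sqrt{- \frac{42444}{5}} = \frac{18 i \sqrt{655}}{5}$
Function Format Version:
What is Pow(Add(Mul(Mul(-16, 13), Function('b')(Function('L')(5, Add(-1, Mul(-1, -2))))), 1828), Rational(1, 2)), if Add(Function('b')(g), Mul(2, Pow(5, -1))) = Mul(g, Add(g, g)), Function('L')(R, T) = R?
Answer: Mul(Rational(18, 5), I, Pow(655, Rational(1, 2))) ≈ Mul(92.135, I)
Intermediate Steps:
Function('b')(g) = Add(Rational(-2, 5), Mul(2, Pow(g, 2))) (Function('b')(g) = Add(Rational(-2, 5), Mul(g, Add(g, g))) = Add(Rational(-2, 5), Mul(g, Mul(2, g))) = Add(Rational(-2, 5), Mul(2, Pow(g, 2))))
Pow(Add(Mul(Mul(-16, 13), Function('b')(Function('L')(5, Add(-1, Mul(-1, -2))))), 1828), Rational(1, 2)) = Pow(Add(Mul(Mul(-16, 13), Add(Rational(-2, 5), Mul(2, Pow(5, 2)))), 1828), Rational(1, 2)) = Pow(Add(Mul(-208, Add(Rational(-2, 5), Mul(2, 25))), 1828), Rational(1, 2)) = Pow(Add(Mul(-208, Add(Rational(-2, 5), 50)), 1828), Rational(1, 2)) = Pow(Add(Mul(-208, Rational(248, 5)), 1828), Rational(1, 2)) = Pow(Add(Rational(-51584, 5), 1828), Rational(1, 2)) = Pow(Rational(-42444, 5), Rational(1, 2)) = Mul(Rational(18, 5), I, Pow(655, Rational(1, 2)))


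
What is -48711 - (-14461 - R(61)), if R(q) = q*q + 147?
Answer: -30382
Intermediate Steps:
R(q) = 147 + q**2 (R(q) = q**2 + 147 = 147 + q**2)
-48711 - (-14461 - R(61)) = -48711 - (-14461 - (147 + 61**2)) = -48711 - (-14461 - (147 + 3721)) = -48711 - (-14461 - 1*3868) = -48711 - (-14461 - 3868) = -48711 - 1*(-18329) = -48711 + 18329 = -30382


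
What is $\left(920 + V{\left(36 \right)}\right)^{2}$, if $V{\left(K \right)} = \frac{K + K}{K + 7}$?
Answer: $\frac{1570695424}{1849} \approx 8.4948 \cdot 10^{5}$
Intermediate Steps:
$V{\left(K \right)} = \frac{2 K}{7 + K}$
$\left(920 + V{\left(36 \right)}\right)^{2} = \left(920 + 2 \cdot 36 \frac{1}{7 + 36}\right)^{2} = \left(920 + 2 \cdot 36 \cdot \frac{1}{43}\right)^{2} = \left(920 + \frac{72}{43}\right)^{2} = \left(\frac{39632}{43}\right)^{2} = \frac{1570695424}{1849}$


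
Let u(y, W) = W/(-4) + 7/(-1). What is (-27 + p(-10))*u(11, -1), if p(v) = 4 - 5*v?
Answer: -729/4 ≈ -182.25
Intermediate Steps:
u(y, W) = -7 - W/4 (u(y, W) = W*(-¼) + 7*(-1) = -W/4 - 7 = -7 - W/4)
(-27 + p(-10))*u(11, -1) = (-27 + (4 - 5*(-10)))*(-7 - ¼*(-1)) = (-27 + (4 + 50))*(-7 + ¼) = (-27 + 54)*(-27/4) = 27*(-27/4) = -729/4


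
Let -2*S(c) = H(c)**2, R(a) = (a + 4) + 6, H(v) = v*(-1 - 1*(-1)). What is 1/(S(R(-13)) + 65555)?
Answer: 1/65555 ≈ 1.5254e-5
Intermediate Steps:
H(v) = 0 (H(v) = v*(-1 + 1) = v*0 = 0)
R(a) = 10 + a (R(a) = (4 + a) + 6 = 10 + a)
S(c) = 0 (S(c) = -1/2*0**2 = -1/2*0 = 0)
1/(S(R(-13)) + 65555) = 1/(0 + 65555) = 1/65555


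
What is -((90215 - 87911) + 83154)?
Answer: -85458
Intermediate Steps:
-((90215 - 87911) + 83154) = -(2304 + 83154) = -1*85458 = -85458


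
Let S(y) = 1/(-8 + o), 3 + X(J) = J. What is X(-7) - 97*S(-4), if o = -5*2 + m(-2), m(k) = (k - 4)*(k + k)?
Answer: -157/6 ≈ -26.167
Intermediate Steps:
X(J) = -3 + J
m(k) = 2*k*(-4 + k) (m(k) = (-4 + k)*(2*k) = 2*k*(-4 + k))
o = 14 (o = -5*2 + 2*(-2)*(-4 - 2) = -10 + 2*(-2)*(-6) = -10 + 24 = 14)
S(y) = ⅙ (S(y) = 1/(-8 + 14) = 1/6 = ⅙)
X(-7) - 97*S(-4) = (-3 - 7) - 97*⅙ = -10 - 97/6 = -157/6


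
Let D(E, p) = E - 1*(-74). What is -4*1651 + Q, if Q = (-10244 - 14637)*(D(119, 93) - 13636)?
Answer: 334468679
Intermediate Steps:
D(E, p) = 74 + E (D(E, p) = E + 74 = 74 + E)
Q = 334475283 (Q = (-10244 - 14637)*((74 + 119) - 13636) = -24881*(193 - 13636) = -24881*(-13443) = 334475283)
-4*1651 + Q = -4*1651 + 334475283 = -6604 + 334475283 = 334468679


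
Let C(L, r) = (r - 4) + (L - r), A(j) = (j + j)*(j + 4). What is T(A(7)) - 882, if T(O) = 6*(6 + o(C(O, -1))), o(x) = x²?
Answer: 134154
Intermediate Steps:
A(j) = 2*j*(4 + j) (A(j) = (2*j)*(4 + j) = 2*j*(4 + j))
C(L, r) = -4 + L (C(L, r) = (-4 + r) + (L - r) = -4 + L)
T(O) = 36 + 6*(-4 + O)² (T(O) = 6*(6 + (-4 + O)²) = 36 + 6*(-4 + O)²)
T(A(7)) - 882 = (36 + 6*(-4 + 2*7*(4 + 7))²) - 882 = (36 + 6*(-4 + 2*7*11)²) - 882 = (36 + 6*(-4 + 154)²) - 882 = (36 + 6*150²) - 882 = (36 + 6*22500) - 882 = (36 + 135000) - 882 = 135036 - 882 = 134154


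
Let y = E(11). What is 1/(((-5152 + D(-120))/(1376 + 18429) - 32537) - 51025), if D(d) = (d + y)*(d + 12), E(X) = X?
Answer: -3961/330987758 ≈ -1.1967e-5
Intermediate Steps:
y = 11
D(d) = (11 + d)*(12 + d) (D(d) = (d + 11)*(d + 12) = (11 + d)*(12 + d))
1/(((-5152 + D(-120))/(1376 + 18429) - 32537) - 51025) = 1/(((-5152 + (132 + (-120)² + 23*(-120)))/(1376 + 18429) - 32537) - 51025) = 1/(((-5152 + (132 + 14400 - 2760))/19805 - 32537) - 51025) = 1/(((-5152 + 11772)*(1/19805) - 32537) - 51025) = 1/((6620*(1/19805) - 32537) - 51025) = 1/((1324/3961 - 32537) - 51025) = 1/(-128877733/3961 - 51025) = 1/(-330987758/3961) = -3961/330987758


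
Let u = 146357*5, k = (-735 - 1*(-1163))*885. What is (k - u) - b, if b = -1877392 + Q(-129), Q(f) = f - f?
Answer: 1524387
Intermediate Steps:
Q(f) = 0
b = -1877392 (b = -1877392 + 0 = -1877392)
k = 378780 (k = (-735 + 1163)*885 = 428*885 = 378780)
u = 731785
(k - u) - b = (378780 - 1*731785) - 1*(-1877392) = (378780 - 731785) + 1877392 = -353005 + 1877392 = 1524387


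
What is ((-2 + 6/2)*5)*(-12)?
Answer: -60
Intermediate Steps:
((-2 + 6/2)*5)*(-12) = ((-2 + 6*(1/2))*5)*(-12) = ((-2 + 3)*5)*(-12) = (1*5)*(-12) = 5*(-12) = -60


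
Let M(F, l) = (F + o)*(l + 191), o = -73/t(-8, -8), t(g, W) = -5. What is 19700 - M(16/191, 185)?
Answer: 13540852/955 ≈ 14179.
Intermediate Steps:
o = 73/5 (o = -73/(-5) = -73*(-1/5) = 73/5 ≈ 14.600)
M(F, l) = (191 + l)*(73/5 + F) (M(F, l) = (F + 73/5)*(l + 191) = (73/5 + F)*(191 + l) = (191 + l)*(73/5 + F))
19700 - M(16/191, 185) = 19700 - (13943/5 + 191*(16/191) + (73/5)*185 + (16/191)*185) = 19700 - (13943/5 + 191*(16*(1/191)) + 2701 + (16*(1/191))*185) = 19700 - (13943/5 + 191*(16/191) + 2701 + (16/191)*185) = 19700 - (13943/5 + 16 + 2701 + 2960/191) = 19700 - 1*5272648/955 = 19700 - 5272648/955 = 13540852/955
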